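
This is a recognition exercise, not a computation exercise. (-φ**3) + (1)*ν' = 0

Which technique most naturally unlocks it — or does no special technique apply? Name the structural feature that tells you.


Best approach: no special technique — with ν absent the equation is not coupled at all: direct integration in φ.


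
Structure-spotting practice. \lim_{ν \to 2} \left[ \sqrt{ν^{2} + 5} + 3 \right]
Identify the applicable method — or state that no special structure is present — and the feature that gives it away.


Best approach: no special technique — the expression is continuous at 2 — substitute and evaluate; no indeterminate form appears.


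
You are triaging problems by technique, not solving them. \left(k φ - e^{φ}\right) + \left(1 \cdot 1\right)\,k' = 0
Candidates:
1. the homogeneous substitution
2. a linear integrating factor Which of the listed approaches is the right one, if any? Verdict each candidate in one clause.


Diagnosis: a linear integrating factor — k appears only to the first power with coefficient φ — the classic integrating-factor setup.
- the homogeneous substitution: the slope is not a function of the ratio of the variables alone.
- a linear integrating factor — yes, a natural case for it.


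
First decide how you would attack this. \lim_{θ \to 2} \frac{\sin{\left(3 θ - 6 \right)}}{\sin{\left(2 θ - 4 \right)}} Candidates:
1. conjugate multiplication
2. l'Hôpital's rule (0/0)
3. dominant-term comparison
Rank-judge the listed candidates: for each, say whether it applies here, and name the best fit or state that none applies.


Method: l'Hôpital's rule (0/0) — plug in 2: top and bottom both hit zero, so differentiate each and retry. One could equally expand both pieces locally and compare leading terms; the rule does that in one stroke.
- conjugate multiplication — multiplying by a conjugate would not remove any indeterminacy here.
- l'Hôpital's rule (0/0): yes, a natural case for it.
- dominant-term comparison: this is not a rational comparison of growth rates at infinity.


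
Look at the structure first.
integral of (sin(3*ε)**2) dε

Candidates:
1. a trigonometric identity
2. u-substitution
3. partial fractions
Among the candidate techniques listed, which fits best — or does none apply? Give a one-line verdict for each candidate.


Diagnosis: a trigonometric identity — the even exponent on sin(3*ε)**2 signals one move: rewrite via cos of the doubled angle.
- a trigonometric identity — a fit — the right tool for this form.
- u-substitution: no subexpression of the integrand serves as a whole-integral substitution inner — individual terms may offer their own, but none carries its derivative as a factor of the full integrand; a working change of variable would have to be constructed from outside the expression.
- partial fractions: the expression is not a ratio of polynomials that decomposes further.


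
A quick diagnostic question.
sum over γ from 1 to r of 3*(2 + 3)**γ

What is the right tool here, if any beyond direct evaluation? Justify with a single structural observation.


Method: the geometric series formula — consecutive terms stand in a fixed index-free ratio — the geometric sum formula closes it.


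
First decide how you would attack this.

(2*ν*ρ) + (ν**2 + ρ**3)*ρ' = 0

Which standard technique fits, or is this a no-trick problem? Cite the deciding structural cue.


Best approach: the exact-equation method — take the mixed partials of 2*ν*ρ and ν**2 + ρ**3: they are equal, which certifies an exact differential.


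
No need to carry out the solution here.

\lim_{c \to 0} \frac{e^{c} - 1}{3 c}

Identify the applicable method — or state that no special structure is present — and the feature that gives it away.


Method: l'Hôpital's rule (0/0) — both numerator and denominator vanish at 0: the genuine 0/0 indeterminate that l'Hôpital exists for. One could equally expand both pieces locally and compare leading terms; the rule does that in one stroke.


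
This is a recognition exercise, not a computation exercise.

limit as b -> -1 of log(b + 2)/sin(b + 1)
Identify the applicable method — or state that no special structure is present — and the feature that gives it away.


Diagnosis: l'Hôpital's rule (0/0) — numerator and denominator both vanish at -1 — a genuine 0/0 form, which is exactly when l'Hôpital applies. Known elementary limits would finish this too — the rule just bypasses the case analysis.


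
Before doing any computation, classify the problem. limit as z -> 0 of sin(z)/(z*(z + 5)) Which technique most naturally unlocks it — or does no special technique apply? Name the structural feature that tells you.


Technique: l'Hôpital's rule (0/0) — substituting 0 gives 0 over 0; differentiate top and bottom once and re-evaluate. The standard small-argument limits would also carry it; the rule is the systematic route.


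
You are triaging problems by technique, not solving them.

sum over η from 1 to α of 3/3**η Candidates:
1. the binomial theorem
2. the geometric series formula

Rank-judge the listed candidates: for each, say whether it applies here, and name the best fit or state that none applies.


Diagnosis: the geometric series formula — consecutive terms stand in a fixed index-free ratio — the geometric sum formula closes it.
- the binomial theorem: the terms lack the binomial-coefficient-weighted complementary-power pattern of an expansion.
- the geometric series formula — applicable, and directly so.


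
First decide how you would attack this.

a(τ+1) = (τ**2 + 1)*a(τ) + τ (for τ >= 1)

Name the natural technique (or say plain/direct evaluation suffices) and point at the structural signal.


Verdict: a summation factor — first-order, linear, moving coefficient τ**2 + 1: the discrete analogue of an integrating factor handles it.


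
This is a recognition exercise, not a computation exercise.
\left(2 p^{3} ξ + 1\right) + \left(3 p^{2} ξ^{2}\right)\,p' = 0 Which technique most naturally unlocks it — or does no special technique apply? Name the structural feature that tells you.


Method: the exact-equation method — equality of cross partials is the green light — assemble the potential function term by term.


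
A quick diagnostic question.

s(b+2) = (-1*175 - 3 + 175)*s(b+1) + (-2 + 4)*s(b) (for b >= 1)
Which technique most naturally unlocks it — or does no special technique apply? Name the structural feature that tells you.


Method: the characteristic-root method — every coefficient is a fixed number and the forcing is zero — substitute r^b and read off the root equation.


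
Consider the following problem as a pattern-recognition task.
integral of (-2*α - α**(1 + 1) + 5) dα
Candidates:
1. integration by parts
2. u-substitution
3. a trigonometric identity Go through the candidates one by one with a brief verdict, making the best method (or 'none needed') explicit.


Technique: no special technique — a term-by-term power-rule job in α; no substitution or rearrangement earns its keep here.
- integration by parts: parts would only shuffle a directly integrable integrand.
- u-substitution — no substitution does more than relabel what direct integration already handles.
- a trigonometric identity — no sine or cosine appears, so there is nothing for a trigonometric identity to act on.


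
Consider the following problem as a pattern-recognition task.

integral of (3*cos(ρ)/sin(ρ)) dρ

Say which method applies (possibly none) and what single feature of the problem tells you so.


Technique: u-substitution — collected, the integrand has one factor that is, up to a constant, the derivative of an inner expression the rest depends on — substitute for that inner expression.


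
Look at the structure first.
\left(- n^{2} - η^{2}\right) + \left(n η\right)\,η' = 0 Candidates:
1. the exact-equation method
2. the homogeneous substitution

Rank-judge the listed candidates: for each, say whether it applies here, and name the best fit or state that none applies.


Diagnosis: the homogeneous substitution — solved for the derivative, the right side is unchanged under scaling n and η together — it depends only on the ratio η/n, so substitute a single ratio variable. A Bernoulli substitution is a fair alternative on this equation directly; the homogeneous reading takes it as given.
- the exact-equation method — the mixed-partials test fails on this split — it is not an exact differential as presented.
- the homogeneous substitution — a fit — the right tool for this form.


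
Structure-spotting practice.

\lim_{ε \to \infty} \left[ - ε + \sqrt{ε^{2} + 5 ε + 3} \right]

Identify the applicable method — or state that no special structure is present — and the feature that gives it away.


Diagnosis: conjugate multiplication — turning the difference into a conjugate-rationalized ratio makes the limit readable.


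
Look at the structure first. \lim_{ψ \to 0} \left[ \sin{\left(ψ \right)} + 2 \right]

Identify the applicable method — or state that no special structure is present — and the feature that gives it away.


Verdict: no special technique — the expression is continuous at 0 — substitute and evaluate; no indeterminate form appears.


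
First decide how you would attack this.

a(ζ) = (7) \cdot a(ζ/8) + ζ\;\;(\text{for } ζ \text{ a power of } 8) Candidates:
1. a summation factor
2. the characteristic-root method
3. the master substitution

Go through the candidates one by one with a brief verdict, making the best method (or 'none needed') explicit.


Verdict: the master substitution — the argument contracts 8-fold per step: reindex ζ exponentially and solve the linear recurrence in the new index.
- a summation factor: the recursion divides its index rather than shifting it — there is no previous-term chain for a summation factor to telescope.
- the characteristic-root method — a divided-index call is not the fixed-shift linear shape that characteristic roots solve.
- the master substitution: applies; the problem has the shape this method handles.


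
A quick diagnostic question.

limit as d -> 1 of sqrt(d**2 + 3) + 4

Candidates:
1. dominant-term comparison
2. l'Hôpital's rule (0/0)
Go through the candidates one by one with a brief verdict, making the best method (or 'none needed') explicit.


Technique: no special technique — no vanishing denominator and no indeterminate clash at the point — evaluation is immediate.
- dominant-term comparison — no dominant-degree comparison decides it.
- l'Hôpital's rule (0/0) — substituting the point gives a finite value outright — there is no indeterminate clash to repair.


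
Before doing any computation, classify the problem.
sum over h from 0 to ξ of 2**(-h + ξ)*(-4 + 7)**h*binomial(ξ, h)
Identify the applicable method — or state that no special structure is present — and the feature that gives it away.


Method: the binomial theorem — terms weighting binomial(ξ, h) against matched powers of (-4 + 7) and 2 reassemble into ((-4 + 7) + 2)^ξ by the binomial theorem.


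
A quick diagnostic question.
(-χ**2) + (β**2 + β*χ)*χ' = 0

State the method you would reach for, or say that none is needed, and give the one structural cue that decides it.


Verdict: the homogeneous substitution — the slope's numerator and denominator have matching total degree, so it depends only on χ/β and the ratio substitution collapses it. This can also be massaged into Bernoulli form (the roles of the variables may need exchanging); the homogeneous substitution avoids that setup.


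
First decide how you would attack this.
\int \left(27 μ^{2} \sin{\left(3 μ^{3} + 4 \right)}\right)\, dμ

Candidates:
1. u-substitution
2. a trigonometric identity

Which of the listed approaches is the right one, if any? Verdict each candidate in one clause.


Technique: u-substitution — differentiating the inner expression 3 μ^{3} + 4 produces the factor 27 μ^{2} up to a constant multiple, so substituting u = 3 μ^{3} + 4 reduces everything to a one-variable integral in u.
- u-substitution — applicable, and directly so.
- a trigonometric identity: neither the even-power reduction nor the product-to-sum identity applies to this structure.


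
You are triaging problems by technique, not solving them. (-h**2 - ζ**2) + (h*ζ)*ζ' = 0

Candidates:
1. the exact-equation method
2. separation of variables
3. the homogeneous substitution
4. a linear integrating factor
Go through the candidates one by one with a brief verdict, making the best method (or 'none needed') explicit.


Diagnosis: the homogeneous substitution — scaling h and ζ together leaves the slope fixed — it depends only on ζ/h, so substitute the ratio. A Bernoulli rewrite works here as the equation stands — the homogeneous substitution is the more immediate reading.
- the exact-equation method: the cross partial derivatives disagree, so no single potential exists.
- separation of variables — no algebra isolates the independent variable on one side and the unknown on the other.
- the homogeneous substitution — yes, a natural case for it.
- a linear integrating factor: a nonlinear term in the unknown puts this outside the integrating-factor template.


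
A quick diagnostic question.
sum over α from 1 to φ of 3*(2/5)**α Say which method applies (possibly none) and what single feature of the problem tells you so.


Method: the geometric series formula — the ratio of consecutive terms is the constant 2/5, independent of the index — a geometric sum.


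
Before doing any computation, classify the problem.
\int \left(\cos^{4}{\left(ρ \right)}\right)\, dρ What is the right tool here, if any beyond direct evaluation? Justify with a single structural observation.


Verdict: a trigonometric identity — the exponent on \cos^{4}{\left(ρ \right)} is even — the power-reduction identity is the standard preprocessing step.


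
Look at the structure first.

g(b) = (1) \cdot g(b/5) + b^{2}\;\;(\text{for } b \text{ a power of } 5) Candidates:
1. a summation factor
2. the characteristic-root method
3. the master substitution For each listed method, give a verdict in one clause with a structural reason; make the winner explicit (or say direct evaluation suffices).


Method: the master substitution — the argument contracts 5-fold per step: reindex b exponentially and solve the linear recurrence in the new index.
- a summation factor: a divided-index call is outside the fixed-shift first-order family a summation factor normalizes.
- the characteristic-root method: the recursion divides its index rather than shifting it — outside the constant-shift family the root method covers.
- the master substitution: a fit — the right tool for this form.


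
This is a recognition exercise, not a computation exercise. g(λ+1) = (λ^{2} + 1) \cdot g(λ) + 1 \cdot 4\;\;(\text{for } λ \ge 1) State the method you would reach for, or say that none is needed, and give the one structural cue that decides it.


Diagnosis: a summation factor — the coefficient λ^{2} + 1 drifts with the index, so no fixed root exists; normalizing by the cumulative product telescopes it.


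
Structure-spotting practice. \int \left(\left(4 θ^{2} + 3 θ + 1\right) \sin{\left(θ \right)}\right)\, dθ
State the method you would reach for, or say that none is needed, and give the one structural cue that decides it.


Method: integration by parts — a polynomial factor 4 θ^{2} + 3 θ + 1 multiplies \sin{\left(θ \right)}; differentiating 4 θ^{2} + 3 θ + 1 lowers its degree while \sin{\left(θ \right)} integrates cleanly, so parts wins.


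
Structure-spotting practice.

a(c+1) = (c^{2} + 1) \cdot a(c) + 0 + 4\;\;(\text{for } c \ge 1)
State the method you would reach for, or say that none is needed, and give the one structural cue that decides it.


Method: a summation factor — rescale the sequence by the product of the weights c^{2} + 1 so far — the recurrence collapses to a plain running sum.


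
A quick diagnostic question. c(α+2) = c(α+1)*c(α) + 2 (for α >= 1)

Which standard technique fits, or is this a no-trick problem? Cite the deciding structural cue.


Diagnosis: no special technique — the update rule curves (it is not linear in the unknown sequence), so no superposition-based closed form attaches — iterate or study it directly.


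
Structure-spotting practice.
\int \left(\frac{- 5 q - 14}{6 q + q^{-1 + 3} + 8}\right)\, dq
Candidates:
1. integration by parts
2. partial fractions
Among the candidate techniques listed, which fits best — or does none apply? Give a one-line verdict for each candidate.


Verdict: partial fractions — the bottom factors while the top stays lower-degree — split into simple fractions and integrate piece by piece.
- integration by parts — the integrand does not split as a nonconstant polynomial times an exp, sine, cosine of a linear argument, or logarithm — no polynomial-kernel parts product to differentiate one side of.
- partial fractions: yes — fits the structure here.


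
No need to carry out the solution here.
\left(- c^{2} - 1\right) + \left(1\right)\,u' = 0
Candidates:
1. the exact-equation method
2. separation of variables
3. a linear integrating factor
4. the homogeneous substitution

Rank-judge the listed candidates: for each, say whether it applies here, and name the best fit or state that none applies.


Diagnosis: no special technique — the slope is a function of c alone, so integrate both sides directly.
- the exact-equation method: no dependence on the unknown anywhere: exactness is a label without content here.
- separation of variables: with no unknown in the slope, separating variables is a formality — the equation integrates directly.
- a linear integrating factor: the linear template holds only trivially here (the unknown is absent, so the coefficient is zero) — the method is not the natural label.
- the homogeneous substitution: the ratio substitution does not collapse this equation.


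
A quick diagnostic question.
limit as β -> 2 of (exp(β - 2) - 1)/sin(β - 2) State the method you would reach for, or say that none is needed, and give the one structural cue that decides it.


Method: l'Hôpital's rule (0/0) — plug in 2: top and bottom both hit zero, so differentiate each and retry. The standard small-argument limits would also carry it; the rule is the systematic route.


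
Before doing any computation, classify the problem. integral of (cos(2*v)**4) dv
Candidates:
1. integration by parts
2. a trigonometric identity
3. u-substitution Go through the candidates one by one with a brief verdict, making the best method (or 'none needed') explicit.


Technique: a trigonometric identity — the even exponent on cos(2*v)**4 signals one move: rewrite via cos of the doubled angle.
- integration by parts: not the fit here: there is no polynomial factor to ladder down — parts can still close the trigonometric product by recursion, though the identity rewrite is the direct route.
- a trigonometric identity — yes, a natural case for it.
- u-substitution — no subexpression of the integrand pairs with its own derivative as a factor — individual terms may offer their own substitutions, but any change of variable covering the whole integral would have to be constructed from outside the expression.


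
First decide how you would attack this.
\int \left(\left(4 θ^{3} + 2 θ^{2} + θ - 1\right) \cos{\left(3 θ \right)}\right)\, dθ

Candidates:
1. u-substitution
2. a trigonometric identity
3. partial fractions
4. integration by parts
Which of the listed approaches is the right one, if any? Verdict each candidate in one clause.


Method: integration by parts — a polynomial 4 θ^{3} + 2 θ^{2} + θ - 1 against the kernel \cos{\left(3 θ \right)} is the signature bounded-ladder case for integration by parts.
- u-substitution — no subexpression of the integrand serves as a whole-integral substitution inner — individual terms may offer their own, but none carries its derivative as a factor of the full integrand; a working change of variable would have to be constructed from outside the expression.
- a trigonometric identity — neither the even-power reduction nor the product-to-sum identity applies to this structure.
- partial fractions — there is no rational-function structure to decompose.
- integration by parts: yes, a natural case for it.


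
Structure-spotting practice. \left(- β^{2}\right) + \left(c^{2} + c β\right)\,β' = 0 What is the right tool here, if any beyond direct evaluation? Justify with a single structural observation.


Verdict: the homogeneous substitution — scaling c and β together leaves the slope fixed — it depends only on β/c, so substitute the ratio. Rewriting — with the variables' roles exchanged where the shape demands it — would expose a Bernoulli structure too; the homogeneous substitution simply reads the degrees directly.


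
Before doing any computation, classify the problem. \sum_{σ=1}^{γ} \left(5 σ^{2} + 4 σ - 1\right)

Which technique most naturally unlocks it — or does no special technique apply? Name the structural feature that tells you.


Best approach: no special technique — no ratio, no shift structure, no binomial pattern: sum the constant-multiple powers of σ with known formulas.


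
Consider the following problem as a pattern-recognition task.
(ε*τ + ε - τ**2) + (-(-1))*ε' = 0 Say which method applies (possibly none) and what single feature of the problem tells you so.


Best approach: a linear integrating factor — linear in the unknown with genuine forcing: multiply through by the exponential of the integrated coefficient and the left side closes into one derivative.


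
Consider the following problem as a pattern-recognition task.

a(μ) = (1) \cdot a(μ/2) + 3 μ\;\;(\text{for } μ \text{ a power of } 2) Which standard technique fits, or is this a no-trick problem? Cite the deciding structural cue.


Method: the master substitution — the argument contracts 2-fold per step: reindex μ exponentially and solve the linear recurrence in the new index.


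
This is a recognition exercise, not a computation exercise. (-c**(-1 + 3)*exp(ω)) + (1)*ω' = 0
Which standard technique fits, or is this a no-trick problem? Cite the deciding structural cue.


Verdict: separation of variables — the slope splits multiplicatively: c**(-1 + 3) carrying all c-dependence times exp(ω) carrying all ω-dependence — separate and integrate.


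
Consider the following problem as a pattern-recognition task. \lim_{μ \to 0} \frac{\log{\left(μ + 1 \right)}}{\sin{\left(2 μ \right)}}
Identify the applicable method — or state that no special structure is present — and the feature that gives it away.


Technique: l'Hôpital's rule (0/0) — the 0/0 form at 0 is the signature situation for l'Hôpital's rule. One could equally expand both pieces locally and compare leading terms; the rule does that in one stroke.


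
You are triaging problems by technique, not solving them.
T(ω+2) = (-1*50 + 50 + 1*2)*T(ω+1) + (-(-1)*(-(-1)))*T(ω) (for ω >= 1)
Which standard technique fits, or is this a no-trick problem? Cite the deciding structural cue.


Best approach: the characteristic-root method — because shifting ω leaves the equation's coefficients unchanged, exponential trials reduce it to algebra.


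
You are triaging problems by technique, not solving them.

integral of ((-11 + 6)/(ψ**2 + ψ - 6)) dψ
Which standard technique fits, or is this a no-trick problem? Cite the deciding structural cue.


Best approach: partial fractions — ψ**2 + ψ - 6 splits into linear pieces, so the quotient is a sum of simple fractions — decompose before integrating.


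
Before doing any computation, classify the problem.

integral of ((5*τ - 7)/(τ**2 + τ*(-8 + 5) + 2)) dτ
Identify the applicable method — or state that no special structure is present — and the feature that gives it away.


Technique: partial fractions — once (τ**2 + τ*(-8 + 5) + 2) is factored, each root contributes a simple-fraction term; integrate them one at a time.


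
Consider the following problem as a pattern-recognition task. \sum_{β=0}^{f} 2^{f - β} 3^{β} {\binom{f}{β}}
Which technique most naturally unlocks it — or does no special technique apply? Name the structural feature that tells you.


Technique: the binomial theorem — terms weighting {\binom{f}{β}} against matched powers of 3 and 2 reassemble into (3 + 2)^f by the binomial theorem.


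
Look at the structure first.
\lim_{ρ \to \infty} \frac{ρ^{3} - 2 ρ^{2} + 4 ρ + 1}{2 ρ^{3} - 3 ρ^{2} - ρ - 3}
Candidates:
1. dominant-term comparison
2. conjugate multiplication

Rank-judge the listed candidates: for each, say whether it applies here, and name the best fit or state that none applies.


Method: dominant-term comparison — as ρ grows, only the highest-degree terms matter — compare leading terms and read the limit off.
- dominant-term comparison: yes — fits the structure here.
- conjugate multiplication: rationalization has no target — no divergent radical difference appears.


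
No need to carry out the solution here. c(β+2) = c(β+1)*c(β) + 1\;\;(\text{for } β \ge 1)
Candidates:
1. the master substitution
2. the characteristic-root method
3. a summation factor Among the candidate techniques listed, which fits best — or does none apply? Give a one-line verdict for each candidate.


Diagnosis: no special technique — nonlinear feedback in the recursion rules out every root- or factor-based technique.
- the master substitution: no fixed divisor shrinks the index between calls.
- the characteristic-root method: nonlinearity rules out exponential-mode superposition from the start.
- a summation factor: the recursion is nonlinear — outside the first-order linear family a summation factor addresses.


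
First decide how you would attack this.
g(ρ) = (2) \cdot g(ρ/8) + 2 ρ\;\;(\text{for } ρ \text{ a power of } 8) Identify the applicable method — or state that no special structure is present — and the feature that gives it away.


Technique: the master substitution — the argument contracts 8-fold per step: reindex ρ exponentially and solve the linear recurrence in the new index.


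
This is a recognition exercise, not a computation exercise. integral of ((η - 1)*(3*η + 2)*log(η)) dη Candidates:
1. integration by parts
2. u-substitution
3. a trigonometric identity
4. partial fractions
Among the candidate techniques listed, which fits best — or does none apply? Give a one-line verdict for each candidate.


Best approach: integration by parts — one parts step with u = log(η) trades the logarithm for an algebraic integrand.
- integration by parts — applicable, and directly so.
- u-substitution — no subexpression of the integrand pairs with its own derivative as a factor — individual terms may offer their own substitutions, but any change of variable covering the whole integral would have to be constructed from outside the expression.
- a trigonometric identity — no sine or cosine appears, so there is nothing for a trigonometric identity to act on.
- partial fractions: there is no rational-function structure to decompose.


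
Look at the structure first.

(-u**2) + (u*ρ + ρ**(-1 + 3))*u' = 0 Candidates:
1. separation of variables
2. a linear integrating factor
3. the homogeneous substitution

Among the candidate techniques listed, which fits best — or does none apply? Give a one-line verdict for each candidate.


Verdict: the homogeneous substitution — scaling ρ and u together leaves the slope fixed — it depends only on u/ρ, so substitute the ratio. Suitably rearranged — at times with the variables' roles exchanged — this doubles as a Bernoulli equation; the homogeneous reading needs no such setup.
- separation of variables — no division isolates the independent variable from the unknown.
- a linear integrating factor — a nonlinear term in the unknown puts this outside the integrating-factor template.
- the homogeneous substitution — a fit — the right tool for this form.


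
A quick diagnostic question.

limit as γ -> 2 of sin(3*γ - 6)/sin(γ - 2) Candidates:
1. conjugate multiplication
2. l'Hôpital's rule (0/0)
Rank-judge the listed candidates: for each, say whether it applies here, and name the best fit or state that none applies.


Method: l'Hôpital's rule (0/0) — numerator and denominator both vanish at 2 — a genuine 0/0 form, which is exactly when l'Hôpital applies. Known elementary limits would finish this too — the rule just bypasses the case analysis.
- conjugate multiplication — multiplying by a conjugate would not remove any indeterminacy here.
- l'Hôpital's rule (0/0): applicable, and directly so.


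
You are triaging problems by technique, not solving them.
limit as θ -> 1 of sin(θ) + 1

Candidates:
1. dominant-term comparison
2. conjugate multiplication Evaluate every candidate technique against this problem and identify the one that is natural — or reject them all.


Diagnosis: no special technique — no vanishing denominator and no indeterminate clash at the point — evaluation is immediate.
- dominant-term comparison — this limit is not decided by comparing leading-term growth at infinity.
- conjugate multiplication: multiplying by a conjugate would not remove any indeterminacy here.


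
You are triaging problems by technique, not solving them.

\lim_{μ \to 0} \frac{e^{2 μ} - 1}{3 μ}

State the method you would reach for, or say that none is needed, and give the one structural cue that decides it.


Best approach: l'Hôpital's rule (0/0) — substituting 0 gives 0 over 0; differentiate top and bottom once and re-evaluate. Expanding numerator and denominator to first order gives the same value — the rule automates exactly that.


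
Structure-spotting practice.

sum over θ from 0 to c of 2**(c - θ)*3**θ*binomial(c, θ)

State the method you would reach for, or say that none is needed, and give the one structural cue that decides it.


Verdict: the binomial theorem — binomial(c, θ) weighting matched powers of 3 and 2 is the expanded form of (3 + 2)^c — fold it back up.


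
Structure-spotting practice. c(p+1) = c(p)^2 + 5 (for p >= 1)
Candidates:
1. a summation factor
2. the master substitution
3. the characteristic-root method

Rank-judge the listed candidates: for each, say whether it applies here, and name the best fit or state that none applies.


Verdict: no special technique — the sequence value feeds back through itself nonlinearly — linear superposition fails, and every superposition-based closed form fails with it.
- a summation factor — no summation factor applies — the rule is not linear in the sequence values.
- the master substitution: there is no divide-the-index recursive argument.
- the characteristic-root method — nonlinearity rules out exponential-mode superposition from the start.


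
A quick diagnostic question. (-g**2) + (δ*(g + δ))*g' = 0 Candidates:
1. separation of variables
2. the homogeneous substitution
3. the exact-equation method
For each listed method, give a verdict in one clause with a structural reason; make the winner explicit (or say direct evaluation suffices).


Method: the homogeneous substitution — solved for the derivative, the right side is unchanged under scaling δ and g together — it depends only on the ratio g/δ, so substitute a single ratio variable. A Bernoulli substitution after rearrangement (possibly exchanging dependent and independent variable) is a fair alternative; the homogeneous route works on the equation as it stands.
- separation of variables — the two dependences are entangled, not a clean product of one-variable pieces.
- the homogeneous substitution: yes — fits the structure here.
- the exact-equation method: the cross partial derivatives disagree, so no single potential exists.


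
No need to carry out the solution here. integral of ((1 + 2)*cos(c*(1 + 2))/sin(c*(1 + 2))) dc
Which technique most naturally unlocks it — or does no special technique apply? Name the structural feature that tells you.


Verdict: u-substitution — the only nontrivial dependence routes through sin(c*(1 + 2)), whose derivative supplies the leftover factor up to a constant multiple — u = sin(c*(1 + 2)) flattens it.


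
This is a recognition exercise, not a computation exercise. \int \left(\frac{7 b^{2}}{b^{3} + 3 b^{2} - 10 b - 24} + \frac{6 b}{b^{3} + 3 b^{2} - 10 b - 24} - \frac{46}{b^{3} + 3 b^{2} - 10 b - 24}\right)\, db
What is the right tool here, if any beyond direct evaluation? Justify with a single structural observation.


Technique: partial fractions — a proper rational integrand over the factorable b^{3} + 3 b^{2} - 10 b - 24: partial fractions reduce it to elementary pieces.


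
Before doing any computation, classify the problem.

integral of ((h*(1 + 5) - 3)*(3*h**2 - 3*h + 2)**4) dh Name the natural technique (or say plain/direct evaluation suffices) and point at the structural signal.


Diagnosis: u-substitution — spotting that (h*(1 + 5) - 3) is a constant multiple of the derivative of 3*h**2 - 3*h + 2 is the key observation — substitute u = 3*h**2 - 3*h + 2 and the integral becomes one-dimensional in u. One could also expand and integrate term by term; the substitution is strictly more direct.


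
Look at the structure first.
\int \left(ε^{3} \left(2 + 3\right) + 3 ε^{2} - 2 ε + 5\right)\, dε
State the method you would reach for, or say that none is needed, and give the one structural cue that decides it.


Best approach: no special technique — the integrand is a sum of constant multiples of powers of ε — integrate term by term.


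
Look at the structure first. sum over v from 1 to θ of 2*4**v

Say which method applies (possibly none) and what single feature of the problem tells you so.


Verdict: the geometric series formula — consecutive terms stand in a fixed index-free ratio — the geometric sum formula closes it.


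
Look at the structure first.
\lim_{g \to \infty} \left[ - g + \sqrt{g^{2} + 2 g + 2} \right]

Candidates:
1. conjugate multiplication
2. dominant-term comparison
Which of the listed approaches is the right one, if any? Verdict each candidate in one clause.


Best approach: conjugate multiplication — divergence minus divergence hides a finite answer — expose it by pairing \sqrt{g^{2} + 2 g + 2} - g with its conjugate.
- conjugate multiplication: applies; the problem has the shape this method handles.
- dominant-term comparison: this limit is not decided by comparing leading-term growth at infinity.


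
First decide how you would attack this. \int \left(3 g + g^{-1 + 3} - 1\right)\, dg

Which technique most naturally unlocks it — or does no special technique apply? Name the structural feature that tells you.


Diagnosis: no special technique — nothing composite, nothing rational, nothing trigonometric — each constant-multiple power of g integrates by the power rule alone.


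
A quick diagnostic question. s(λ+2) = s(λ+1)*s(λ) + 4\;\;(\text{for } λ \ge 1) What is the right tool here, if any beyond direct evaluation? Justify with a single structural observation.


Diagnosis: no special technique — no ansatz, no master substitution, no summation factor survives the nonlinearity here.


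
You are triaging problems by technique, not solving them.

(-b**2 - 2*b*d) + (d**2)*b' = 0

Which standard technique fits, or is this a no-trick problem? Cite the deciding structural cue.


Method: the homogeneous substitution — the slope is degree-zero homogeneous: the ratio substitution v = b/d collapses it. This doubles as a Bernoulli equation in the unknown as written; the homogeneous route needs no setup at all.


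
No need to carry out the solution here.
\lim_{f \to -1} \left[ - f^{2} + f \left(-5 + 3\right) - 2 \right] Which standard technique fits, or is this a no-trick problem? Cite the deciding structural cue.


Verdict: no special technique — no denominator vanishes and nothing blows up at -1: direct substitution is the whole computation.


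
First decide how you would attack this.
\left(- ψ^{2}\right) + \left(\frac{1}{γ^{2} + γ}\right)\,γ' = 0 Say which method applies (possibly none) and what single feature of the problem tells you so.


Diagnosis: separation of variables — solved for the derivative, the right side splits multiplicatively into a function of each variable alone — divide and integrate each side. A Bernoulli rewrite would carry it as the equation stands — separating the variables needs no rearrangement either.


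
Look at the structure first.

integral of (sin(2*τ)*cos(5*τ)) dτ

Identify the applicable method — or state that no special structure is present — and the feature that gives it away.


Verdict: a trigonometric identity — two different frequencies multiply in sin(2*τ)*cos(5*τ); the product-to-sum formula separates them.


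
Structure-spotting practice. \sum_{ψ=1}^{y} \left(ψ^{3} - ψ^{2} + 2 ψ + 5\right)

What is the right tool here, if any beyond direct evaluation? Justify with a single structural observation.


Method: no special technique — no ratio, no shift structure, no binomial pattern: sum the constant-multiple powers of ψ with known formulas.


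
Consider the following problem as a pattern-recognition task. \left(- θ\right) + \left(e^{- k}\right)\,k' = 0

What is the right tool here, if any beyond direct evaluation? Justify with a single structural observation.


Verdict: separation of variables — separating collects all k-dependence with the derivative and leaves all θ-dependence opposite: variables separate. The cross-partial test also passes here (vacuously, each side single-variable); the potential-function route would work, separation is simply more immediate.


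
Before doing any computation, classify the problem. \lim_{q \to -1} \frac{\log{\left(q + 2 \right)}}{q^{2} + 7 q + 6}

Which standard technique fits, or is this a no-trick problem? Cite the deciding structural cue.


Technique: l'Hôpital's rule (0/0) — numerator and denominator both vanish at -1 — a genuine 0/0 form, which is exactly when l'Hôpital applies. Known elementary limits would finish this too — the rule just bypasses the case analysis.


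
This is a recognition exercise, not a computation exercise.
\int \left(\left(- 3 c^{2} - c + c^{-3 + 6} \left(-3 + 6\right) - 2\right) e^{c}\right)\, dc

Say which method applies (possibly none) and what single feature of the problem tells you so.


Best approach: integration by parts — (- 3 c^{2} - c + c^{-3 + 6} \left(-3 + 6\right) - 2) dies after finitely many derivatives while e^{c} cycles under integration — the tabular/parts setup.


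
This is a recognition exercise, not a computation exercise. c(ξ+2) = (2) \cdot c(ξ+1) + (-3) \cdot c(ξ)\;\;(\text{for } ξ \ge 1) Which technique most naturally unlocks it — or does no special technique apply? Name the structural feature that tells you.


Best approach: the characteristic-root method — this is the constant-coefficient homogeneous case — the whole solution in ξ reduces to a polynomial's roots.


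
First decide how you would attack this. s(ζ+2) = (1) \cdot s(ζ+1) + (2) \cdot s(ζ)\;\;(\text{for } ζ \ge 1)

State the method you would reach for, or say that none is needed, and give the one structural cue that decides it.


Technique: the characteristic-root method — constant coefficients and linearity mean the ansatz r^ζ reduces it to solving the characteristic polynomial.


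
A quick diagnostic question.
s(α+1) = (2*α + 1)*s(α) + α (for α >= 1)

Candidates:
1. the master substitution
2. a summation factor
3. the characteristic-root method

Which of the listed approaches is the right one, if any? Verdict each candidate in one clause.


Best approach: a summation factor — with the index-dependent coefficient 2*α + 1, dividing by the cumulative product turns the left side into a pure difference.
- the master substitution — the recursive argument is a shift of the index, not a fixed fraction of it.
- a summation factor: yes — fits the structure here.
- the characteristic-root method: the coefficients change with the index, which the root method cannot absorb.
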